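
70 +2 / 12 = 421 / 6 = 70.17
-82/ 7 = -11.71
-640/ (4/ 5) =-800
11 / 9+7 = 74 / 9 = 8.22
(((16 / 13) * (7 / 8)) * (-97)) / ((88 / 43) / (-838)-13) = 24467086 / 3045445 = 8.03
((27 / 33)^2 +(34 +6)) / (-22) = -4921 / 2662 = -1.85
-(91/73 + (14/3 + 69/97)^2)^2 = -34782024708364816/38213575614369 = -910.20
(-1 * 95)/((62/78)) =-3705/31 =-119.52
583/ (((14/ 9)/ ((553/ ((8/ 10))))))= 2072565/ 8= 259070.62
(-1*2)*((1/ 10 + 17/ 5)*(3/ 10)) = -2.10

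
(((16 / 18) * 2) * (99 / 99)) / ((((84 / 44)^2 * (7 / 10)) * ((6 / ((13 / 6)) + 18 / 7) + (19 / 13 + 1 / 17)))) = 2139280 / 21063483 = 0.10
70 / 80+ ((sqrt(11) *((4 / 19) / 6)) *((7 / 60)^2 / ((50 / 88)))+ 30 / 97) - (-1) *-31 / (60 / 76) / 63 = 539 *sqrt(11) / 641250+ 411391 / 733320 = 0.56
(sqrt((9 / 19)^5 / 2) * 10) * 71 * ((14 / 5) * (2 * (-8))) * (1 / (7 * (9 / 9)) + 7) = -24809.36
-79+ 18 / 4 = -149 / 2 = -74.50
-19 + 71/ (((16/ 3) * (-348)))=-35335/ 1856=-19.04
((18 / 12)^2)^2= 81 / 16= 5.06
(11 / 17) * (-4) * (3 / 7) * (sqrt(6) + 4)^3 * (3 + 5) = -8448 / 7 - 57024 * sqrt(6) / 119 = -2380.64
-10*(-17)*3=510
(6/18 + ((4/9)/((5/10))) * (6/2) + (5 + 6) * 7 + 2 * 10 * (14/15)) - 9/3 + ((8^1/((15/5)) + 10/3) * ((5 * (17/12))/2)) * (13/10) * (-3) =307/24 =12.79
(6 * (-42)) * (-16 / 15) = 1344 / 5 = 268.80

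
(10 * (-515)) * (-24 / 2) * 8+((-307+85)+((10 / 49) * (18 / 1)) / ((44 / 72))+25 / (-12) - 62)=494119.93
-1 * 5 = -5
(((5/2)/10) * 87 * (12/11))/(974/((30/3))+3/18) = 7830/32197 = 0.24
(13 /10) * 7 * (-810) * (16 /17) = -117936 /17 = -6937.41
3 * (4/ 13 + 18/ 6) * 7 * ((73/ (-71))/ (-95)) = 65919/ 87685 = 0.75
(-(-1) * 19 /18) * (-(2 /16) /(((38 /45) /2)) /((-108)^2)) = -5 /186624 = -0.00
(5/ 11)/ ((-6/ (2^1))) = -5/ 33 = -0.15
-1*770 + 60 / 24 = -1535 / 2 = -767.50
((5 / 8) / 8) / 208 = 5 / 13312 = 0.00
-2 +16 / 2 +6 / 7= 48 / 7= 6.86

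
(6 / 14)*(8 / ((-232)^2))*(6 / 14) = 9 / 329672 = 0.00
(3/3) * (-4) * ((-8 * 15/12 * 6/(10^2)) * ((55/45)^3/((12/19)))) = 25289/3645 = 6.94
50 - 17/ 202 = 10083/ 202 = 49.92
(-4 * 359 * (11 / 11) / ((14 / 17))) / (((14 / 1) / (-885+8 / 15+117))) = 70257736 / 735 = 95588.76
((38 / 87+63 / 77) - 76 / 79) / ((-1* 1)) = -22147 / 75603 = -0.29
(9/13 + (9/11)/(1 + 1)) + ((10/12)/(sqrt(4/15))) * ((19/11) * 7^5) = 46848.50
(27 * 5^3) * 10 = 33750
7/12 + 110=1327/12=110.58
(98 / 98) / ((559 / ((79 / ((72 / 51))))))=1343 / 13416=0.10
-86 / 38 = -43 / 19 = -2.26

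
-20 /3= -6.67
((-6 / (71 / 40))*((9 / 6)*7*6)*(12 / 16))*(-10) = 1597.18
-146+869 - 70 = 653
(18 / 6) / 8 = 0.38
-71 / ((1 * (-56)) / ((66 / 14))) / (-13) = -2343 / 5096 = -0.46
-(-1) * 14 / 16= 7 / 8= 0.88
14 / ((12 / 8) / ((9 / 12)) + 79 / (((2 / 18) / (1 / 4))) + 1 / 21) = 1176 / 15103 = 0.08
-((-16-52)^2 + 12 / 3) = -4628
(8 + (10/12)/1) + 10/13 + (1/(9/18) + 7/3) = 1087/78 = 13.94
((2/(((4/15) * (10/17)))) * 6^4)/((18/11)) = 10098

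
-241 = -241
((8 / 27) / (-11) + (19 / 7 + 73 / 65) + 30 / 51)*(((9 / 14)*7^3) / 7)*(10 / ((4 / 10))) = 25262560 / 7293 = 3463.95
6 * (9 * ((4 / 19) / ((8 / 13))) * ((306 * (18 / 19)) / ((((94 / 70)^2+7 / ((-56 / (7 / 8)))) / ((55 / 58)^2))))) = 38208610440000 / 13439505467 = 2843.01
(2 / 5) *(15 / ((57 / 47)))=94 / 19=4.95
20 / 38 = 10 / 19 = 0.53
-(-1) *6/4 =3/2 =1.50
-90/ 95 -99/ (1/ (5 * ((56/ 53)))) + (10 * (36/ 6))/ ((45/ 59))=-1345250/ 3021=-445.30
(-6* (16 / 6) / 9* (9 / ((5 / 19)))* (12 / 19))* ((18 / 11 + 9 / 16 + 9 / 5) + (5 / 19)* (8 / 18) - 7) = 1736044 / 15675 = 110.75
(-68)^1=-68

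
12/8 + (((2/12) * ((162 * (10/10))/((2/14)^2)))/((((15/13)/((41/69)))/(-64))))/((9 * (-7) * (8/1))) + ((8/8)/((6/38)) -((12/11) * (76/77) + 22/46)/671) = 36998398247/392152530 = 94.35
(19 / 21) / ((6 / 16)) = 152 / 63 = 2.41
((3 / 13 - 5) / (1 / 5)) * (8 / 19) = -2480 / 247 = -10.04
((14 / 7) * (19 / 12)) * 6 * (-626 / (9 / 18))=-23788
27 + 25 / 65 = 356 / 13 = 27.38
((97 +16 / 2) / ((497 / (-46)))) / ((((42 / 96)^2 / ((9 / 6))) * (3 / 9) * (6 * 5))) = -26496 / 3479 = -7.62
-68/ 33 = -2.06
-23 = -23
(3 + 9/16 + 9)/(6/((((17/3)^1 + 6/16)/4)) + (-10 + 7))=9715/752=12.92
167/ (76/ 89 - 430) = -14863/ 38194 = -0.39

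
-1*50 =-50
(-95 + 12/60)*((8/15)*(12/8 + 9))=-13272/25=-530.88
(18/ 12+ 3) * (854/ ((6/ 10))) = 6405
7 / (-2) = -7 / 2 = -3.50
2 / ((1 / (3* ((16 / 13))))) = 96 / 13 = 7.38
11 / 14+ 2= 39 / 14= 2.79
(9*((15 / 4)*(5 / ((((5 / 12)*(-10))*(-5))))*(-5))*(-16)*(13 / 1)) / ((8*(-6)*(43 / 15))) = -5265 / 86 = -61.22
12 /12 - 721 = -720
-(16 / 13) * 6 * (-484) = 46464 / 13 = 3574.15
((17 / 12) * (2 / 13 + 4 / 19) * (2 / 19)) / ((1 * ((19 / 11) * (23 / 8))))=22440 / 2050841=0.01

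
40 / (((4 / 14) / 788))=110320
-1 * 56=-56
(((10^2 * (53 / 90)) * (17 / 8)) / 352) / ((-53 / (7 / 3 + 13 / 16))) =-0.02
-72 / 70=-36 / 35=-1.03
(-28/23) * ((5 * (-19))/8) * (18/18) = 665/46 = 14.46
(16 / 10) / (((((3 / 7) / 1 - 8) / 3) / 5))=-168 / 53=-3.17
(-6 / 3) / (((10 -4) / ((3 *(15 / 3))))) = -5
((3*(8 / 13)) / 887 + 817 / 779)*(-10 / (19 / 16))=-79490720 / 8982649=-8.85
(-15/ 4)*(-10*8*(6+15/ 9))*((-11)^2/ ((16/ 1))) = 69575/ 4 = 17393.75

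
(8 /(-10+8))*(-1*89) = 356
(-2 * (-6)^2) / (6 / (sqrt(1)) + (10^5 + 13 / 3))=-216 / 300031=-0.00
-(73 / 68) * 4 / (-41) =73 / 697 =0.10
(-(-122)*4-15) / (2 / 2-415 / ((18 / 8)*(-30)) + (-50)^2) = 12771 / 67693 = 0.19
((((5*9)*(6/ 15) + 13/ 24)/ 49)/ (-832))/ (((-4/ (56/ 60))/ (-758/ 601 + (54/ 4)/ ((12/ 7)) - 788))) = -334364545/ 4032258048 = -0.08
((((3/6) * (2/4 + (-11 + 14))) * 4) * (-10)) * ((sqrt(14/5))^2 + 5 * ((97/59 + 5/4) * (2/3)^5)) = -4722452/14337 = -329.39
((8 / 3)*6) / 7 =16 / 7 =2.29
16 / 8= 2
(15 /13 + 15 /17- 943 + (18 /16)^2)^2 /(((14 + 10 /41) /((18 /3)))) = 371962.39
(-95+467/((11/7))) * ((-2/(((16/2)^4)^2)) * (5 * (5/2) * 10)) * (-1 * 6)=52125/2883584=0.02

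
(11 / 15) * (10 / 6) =11 / 9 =1.22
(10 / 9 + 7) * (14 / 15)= 1022 / 135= 7.57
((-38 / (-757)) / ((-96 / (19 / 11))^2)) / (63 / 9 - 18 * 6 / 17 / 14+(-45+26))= -42959 / 32922160128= -0.00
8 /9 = 0.89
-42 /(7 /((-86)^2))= -44376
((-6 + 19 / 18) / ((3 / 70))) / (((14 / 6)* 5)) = -89 / 9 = -9.89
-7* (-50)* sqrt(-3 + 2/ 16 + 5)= 175* sqrt(34)/ 2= 510.21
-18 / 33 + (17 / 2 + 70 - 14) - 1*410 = -7613 / 22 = -346.05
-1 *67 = -67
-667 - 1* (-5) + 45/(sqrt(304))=-662 + 45* sqrt(19)/76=-659.42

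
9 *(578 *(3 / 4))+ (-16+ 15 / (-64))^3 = -98867503 / 262144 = -377.15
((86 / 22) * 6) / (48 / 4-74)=-0.38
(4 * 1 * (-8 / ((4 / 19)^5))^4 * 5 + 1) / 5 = 187949867287729791033886869 / 335544320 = 560134253763347241.38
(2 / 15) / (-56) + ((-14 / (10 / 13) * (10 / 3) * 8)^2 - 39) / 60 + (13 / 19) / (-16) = 1127606251 / 287280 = 3925.11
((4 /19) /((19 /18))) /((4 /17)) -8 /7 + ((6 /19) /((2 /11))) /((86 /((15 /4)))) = -190789 /869288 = -0.22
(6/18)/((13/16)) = 16/39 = 0.41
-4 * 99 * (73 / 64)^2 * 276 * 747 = -106221062.71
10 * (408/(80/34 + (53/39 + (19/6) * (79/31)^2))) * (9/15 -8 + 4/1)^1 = -17676895392/30936001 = -571.40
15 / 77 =0.19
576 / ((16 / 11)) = 396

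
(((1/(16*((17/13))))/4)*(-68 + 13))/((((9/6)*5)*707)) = -143/1153824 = -0.00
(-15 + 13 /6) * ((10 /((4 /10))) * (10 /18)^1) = -9625 /54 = -178.24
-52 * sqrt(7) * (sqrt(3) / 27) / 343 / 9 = -52 * sqrt(21) / 83349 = -0.00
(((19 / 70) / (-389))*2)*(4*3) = -0.02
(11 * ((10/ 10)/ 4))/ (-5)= -11/ 20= -0.55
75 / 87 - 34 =-961 / 29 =-33.14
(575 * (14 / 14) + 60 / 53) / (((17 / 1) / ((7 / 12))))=19.77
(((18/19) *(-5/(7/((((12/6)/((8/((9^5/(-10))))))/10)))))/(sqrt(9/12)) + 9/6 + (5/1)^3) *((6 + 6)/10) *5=531441 *sqrt(3)/1330 + 759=1451.09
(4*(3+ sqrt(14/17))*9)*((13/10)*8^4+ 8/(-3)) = 56352*sqrt(238)/5+ 2873952/5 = 748661.66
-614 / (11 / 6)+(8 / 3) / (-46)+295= -30335 / 759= -39.97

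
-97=-97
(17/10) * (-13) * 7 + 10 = -1447/10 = -144.70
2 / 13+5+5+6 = 16.15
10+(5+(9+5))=29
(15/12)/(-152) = -5/608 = -0.01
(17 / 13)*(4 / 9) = 68 / 117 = 0.58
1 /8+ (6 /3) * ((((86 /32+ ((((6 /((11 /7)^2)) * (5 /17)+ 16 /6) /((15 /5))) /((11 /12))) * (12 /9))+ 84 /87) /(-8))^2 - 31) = -61.00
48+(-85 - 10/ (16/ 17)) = -381/ 8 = -47.62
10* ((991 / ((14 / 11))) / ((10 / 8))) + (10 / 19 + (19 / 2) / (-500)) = 6229.65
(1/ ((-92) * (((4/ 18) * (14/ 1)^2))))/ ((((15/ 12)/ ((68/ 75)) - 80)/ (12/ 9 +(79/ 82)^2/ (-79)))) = 1359609/ 324108835960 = 0.00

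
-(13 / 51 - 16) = 803 / 51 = 15.75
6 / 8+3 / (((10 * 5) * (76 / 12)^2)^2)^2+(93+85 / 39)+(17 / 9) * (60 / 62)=4181804346587484494749 / 42777349409518750000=97.76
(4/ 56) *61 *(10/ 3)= 305/ 21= 14.52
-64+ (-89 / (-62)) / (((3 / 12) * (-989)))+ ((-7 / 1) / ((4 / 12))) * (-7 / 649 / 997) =-1269742535889 / 19837997927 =-64.01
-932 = -932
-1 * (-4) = 4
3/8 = 0.38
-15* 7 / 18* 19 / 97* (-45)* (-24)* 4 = -4936.08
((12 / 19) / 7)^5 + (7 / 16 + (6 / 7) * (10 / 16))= 648021374503 / 665852734288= 0.97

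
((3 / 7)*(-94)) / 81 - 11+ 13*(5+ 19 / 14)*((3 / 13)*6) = 19454 / 189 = 102.93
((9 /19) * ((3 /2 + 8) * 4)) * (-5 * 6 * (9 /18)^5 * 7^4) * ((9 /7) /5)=-83349 /8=-10418.62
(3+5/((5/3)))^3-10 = 206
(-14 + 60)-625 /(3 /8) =-4862 /3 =-1620.67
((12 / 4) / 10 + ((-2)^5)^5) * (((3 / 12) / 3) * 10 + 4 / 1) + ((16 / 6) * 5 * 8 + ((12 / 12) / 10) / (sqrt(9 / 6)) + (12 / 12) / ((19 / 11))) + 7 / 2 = -61628264139 / 380 + sqrt(6) / 30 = -162179642.39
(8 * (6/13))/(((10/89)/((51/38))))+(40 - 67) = 21123/1235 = 17.10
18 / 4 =9 / 2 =4.50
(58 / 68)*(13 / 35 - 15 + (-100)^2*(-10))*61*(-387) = 1198230508368 / 595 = 2013832787.17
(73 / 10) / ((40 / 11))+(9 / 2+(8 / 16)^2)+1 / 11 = 30133 / 4400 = 6.85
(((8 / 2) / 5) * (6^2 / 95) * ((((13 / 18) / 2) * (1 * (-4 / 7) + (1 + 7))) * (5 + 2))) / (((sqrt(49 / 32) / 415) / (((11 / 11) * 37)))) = 33215936 * sqrt(2) / 665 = 70638.24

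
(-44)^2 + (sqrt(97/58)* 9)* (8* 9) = 324* sqrt(5626)/29 + 1936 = 2774.01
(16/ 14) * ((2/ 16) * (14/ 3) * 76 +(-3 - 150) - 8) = -400/ 3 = -133.33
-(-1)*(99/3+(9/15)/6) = 331/10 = 33.10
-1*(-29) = 29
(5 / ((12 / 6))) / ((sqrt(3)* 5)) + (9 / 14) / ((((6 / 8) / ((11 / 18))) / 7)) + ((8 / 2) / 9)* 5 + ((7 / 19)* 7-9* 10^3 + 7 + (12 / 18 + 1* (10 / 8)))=-6144109 / 684 + sqrt(3) / 6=-8982.33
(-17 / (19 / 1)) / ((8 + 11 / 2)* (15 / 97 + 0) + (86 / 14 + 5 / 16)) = -184688 / 1763409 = -0.10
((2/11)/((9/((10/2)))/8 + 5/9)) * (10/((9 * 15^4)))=0.00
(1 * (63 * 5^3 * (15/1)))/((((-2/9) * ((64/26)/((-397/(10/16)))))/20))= 5486788125/2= 2743394062.50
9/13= 0.69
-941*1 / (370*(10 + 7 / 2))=-941 / 4995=-0.19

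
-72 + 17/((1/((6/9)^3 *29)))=2000/27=74.07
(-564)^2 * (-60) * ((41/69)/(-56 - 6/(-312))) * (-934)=-189213552.09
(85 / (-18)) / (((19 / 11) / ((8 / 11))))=-340 / 171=-1.99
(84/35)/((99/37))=0.90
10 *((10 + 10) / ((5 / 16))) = 640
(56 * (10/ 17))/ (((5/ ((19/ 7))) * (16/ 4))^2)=361/ 595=0.61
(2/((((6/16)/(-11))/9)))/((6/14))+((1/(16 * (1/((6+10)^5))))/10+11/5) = 26619/5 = 5323.80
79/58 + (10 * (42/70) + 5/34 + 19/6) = 31579/2958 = 10.68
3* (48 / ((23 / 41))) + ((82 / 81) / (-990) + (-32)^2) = 1181037377 / 922185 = 1280.69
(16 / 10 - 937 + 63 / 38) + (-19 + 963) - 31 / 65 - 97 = -215431 / 2470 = -87.22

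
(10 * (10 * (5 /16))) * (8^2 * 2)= 4000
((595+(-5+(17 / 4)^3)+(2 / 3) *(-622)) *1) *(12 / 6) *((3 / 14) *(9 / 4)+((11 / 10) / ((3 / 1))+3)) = 156486899 / 80640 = 1940.56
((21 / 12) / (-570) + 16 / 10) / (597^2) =3641 / 812612520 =0.00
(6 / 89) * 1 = 6 / 89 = 0.07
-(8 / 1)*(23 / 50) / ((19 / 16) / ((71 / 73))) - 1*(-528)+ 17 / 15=54729559 / 104025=526.12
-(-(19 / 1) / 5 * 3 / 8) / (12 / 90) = 171 / 16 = 10.69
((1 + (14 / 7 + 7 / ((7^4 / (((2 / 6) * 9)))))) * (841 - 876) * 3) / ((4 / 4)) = -15480 / 49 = -315.92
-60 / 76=-15 / 19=-0.79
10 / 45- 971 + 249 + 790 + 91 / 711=16199 / 237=68.35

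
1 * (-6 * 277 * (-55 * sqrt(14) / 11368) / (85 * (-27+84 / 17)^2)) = 51799 * sqrt(14) / 266437500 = 0.00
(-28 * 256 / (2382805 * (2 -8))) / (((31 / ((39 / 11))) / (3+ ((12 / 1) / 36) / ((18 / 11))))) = 4030208 / 21938485635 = 0.00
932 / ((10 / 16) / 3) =22368 / 5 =4473.60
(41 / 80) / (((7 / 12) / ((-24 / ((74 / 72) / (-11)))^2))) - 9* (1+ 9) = 2773212642 / 47915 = 57877.76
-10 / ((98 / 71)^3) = -1789555 / 470596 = -3.80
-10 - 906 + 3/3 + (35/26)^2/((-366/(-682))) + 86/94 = -5295110021/5814276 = -910.71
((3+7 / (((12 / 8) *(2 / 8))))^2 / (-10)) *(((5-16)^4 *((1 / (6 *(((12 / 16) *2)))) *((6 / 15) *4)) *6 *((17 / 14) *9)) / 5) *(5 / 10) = -84127186 / 105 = -801211.30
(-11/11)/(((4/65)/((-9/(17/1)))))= 585/68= 8.60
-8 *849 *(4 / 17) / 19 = -84.11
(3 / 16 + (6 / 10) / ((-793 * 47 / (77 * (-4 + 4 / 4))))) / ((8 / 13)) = 570153 / 1834880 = 0.31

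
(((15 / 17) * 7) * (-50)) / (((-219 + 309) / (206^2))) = -7426300 / 51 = -145613.73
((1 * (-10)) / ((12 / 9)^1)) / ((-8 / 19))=285 / 16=17.81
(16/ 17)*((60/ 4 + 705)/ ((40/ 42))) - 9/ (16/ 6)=96309/ 136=708.15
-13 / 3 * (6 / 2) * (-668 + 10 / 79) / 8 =342953 / 316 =1085.29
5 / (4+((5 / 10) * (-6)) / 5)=25 / 17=1.47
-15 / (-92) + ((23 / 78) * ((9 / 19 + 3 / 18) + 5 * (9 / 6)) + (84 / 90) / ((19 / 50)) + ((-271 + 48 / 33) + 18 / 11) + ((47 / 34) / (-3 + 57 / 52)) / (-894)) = -4494158617331 / 17095287924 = -262.89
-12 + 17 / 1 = 5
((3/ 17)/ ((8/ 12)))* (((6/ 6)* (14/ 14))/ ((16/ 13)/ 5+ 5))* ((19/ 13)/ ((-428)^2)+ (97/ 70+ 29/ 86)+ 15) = 539414122059/ 639274424096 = 0.84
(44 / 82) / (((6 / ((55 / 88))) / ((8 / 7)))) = 0.06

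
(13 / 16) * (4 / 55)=13 / 220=0.06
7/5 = 1.40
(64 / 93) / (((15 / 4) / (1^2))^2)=1024 / 20925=0.05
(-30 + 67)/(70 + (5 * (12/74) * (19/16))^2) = 3241792/6214345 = 0.52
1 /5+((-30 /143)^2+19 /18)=2391737 /1840410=1.30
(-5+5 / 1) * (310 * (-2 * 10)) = 0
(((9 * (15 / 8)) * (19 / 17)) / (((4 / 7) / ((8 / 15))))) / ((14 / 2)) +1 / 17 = 2.57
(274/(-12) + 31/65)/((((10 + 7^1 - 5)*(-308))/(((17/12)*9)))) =0.08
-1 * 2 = -2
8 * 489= 3912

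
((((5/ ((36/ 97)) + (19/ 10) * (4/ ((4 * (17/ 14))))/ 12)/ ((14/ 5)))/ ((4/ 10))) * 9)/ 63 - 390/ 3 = -1923205/ 14994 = -128.26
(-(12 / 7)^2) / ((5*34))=-72 / 4165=-0.02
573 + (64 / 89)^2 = 4542829 / 7921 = 573.52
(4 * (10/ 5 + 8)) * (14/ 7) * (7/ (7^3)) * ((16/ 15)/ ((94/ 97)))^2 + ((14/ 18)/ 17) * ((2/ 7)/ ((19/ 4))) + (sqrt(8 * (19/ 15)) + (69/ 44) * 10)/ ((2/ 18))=6 * sqrt(570)/ 5 + 550400418639/ 3845802730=171.77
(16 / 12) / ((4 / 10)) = 10 / 3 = 3.33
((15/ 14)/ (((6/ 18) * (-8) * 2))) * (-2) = 0.40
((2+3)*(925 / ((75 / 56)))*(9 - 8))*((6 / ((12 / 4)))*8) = 165760 / 3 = 55253.33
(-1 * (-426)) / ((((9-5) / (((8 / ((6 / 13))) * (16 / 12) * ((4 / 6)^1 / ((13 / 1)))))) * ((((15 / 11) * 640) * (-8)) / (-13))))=10153 / 43200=0.24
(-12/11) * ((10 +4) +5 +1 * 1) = -21.82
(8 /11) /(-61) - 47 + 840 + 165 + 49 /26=16745939 /17446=959.87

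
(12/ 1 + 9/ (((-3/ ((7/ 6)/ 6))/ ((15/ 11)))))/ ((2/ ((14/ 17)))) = 203/ 44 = 4.61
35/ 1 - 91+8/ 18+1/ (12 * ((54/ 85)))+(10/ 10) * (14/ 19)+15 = -39.69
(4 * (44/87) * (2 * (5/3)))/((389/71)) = 124960/101529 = 1.23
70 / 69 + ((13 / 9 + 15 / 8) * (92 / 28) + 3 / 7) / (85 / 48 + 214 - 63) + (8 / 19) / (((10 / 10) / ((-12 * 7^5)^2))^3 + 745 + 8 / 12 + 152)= 4428104576860391107096992324414233368291616 / 4065614457746610372116182448345480817542877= 1.09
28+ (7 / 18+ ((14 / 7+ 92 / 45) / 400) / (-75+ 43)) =2725303 / 96000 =28.39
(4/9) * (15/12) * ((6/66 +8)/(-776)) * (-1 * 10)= 2225/38412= 0.06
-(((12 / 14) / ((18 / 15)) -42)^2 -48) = -81169 / 49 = -1656.51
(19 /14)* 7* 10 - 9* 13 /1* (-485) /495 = 2306 /11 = 209.64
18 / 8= 9 / 4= 2.25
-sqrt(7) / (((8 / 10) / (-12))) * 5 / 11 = 75 * sqrt(7) / 11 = 18.04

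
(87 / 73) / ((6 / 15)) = 2.98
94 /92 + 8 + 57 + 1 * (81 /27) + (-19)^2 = 19781 /46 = 430.02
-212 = -212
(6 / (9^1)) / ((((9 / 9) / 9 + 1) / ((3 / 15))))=3 / 25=0.12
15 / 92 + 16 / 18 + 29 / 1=24883 / 828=30.05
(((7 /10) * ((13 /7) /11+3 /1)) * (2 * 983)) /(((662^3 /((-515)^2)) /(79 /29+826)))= 76442660372055 /23136872858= 3303.93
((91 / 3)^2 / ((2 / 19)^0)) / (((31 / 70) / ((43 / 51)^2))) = 1476.98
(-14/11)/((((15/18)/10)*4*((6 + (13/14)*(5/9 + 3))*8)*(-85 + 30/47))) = 62181/102233560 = 0.00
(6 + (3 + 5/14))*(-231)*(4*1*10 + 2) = -90783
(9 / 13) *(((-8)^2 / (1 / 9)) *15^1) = 5981.54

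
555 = 555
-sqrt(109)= -10.44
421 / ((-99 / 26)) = -10946 / 99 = -110.57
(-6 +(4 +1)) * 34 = -34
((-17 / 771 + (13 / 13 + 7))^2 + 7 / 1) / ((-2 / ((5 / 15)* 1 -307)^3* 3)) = 339583421.83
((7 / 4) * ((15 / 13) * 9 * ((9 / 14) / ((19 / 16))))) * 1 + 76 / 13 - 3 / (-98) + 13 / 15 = 463121 / 27930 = 16.58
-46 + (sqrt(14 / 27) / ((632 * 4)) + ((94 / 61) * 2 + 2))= -2496 / 61 + sqrt(42) / 22752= -40.92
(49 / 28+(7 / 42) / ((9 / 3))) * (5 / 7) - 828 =-208331 / 252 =-826.71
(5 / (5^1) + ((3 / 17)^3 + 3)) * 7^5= 330744953 / 4913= 67320.36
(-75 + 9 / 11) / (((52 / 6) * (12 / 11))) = -102 / 13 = -7.85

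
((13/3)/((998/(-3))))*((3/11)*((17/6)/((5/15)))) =-663/21956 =-0.03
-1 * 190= -190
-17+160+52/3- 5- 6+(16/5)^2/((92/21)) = 261632/1725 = 151.67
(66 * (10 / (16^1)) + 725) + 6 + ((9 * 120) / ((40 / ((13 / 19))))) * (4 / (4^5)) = 3756575 / 4864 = 772.32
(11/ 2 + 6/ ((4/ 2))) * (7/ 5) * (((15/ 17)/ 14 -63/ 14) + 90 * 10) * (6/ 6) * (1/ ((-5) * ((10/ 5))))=-26643/ 25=-1065.72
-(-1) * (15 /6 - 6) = -3.50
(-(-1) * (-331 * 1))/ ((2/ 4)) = -662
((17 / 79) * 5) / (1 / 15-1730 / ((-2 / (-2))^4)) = -1275 / 2049971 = -0.00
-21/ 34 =-0.62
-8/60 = -2/15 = -0.13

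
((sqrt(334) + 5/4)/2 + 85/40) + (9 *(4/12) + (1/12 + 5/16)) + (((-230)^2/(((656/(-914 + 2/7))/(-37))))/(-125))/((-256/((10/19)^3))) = sqrt(334)/2 + 85578695/4609248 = 27.70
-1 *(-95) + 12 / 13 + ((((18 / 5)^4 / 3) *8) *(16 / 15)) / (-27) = 3178027 / 40625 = 78.23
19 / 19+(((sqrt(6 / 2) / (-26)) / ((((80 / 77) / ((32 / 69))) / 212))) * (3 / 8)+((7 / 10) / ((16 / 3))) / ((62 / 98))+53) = 268869 / 4960 - 4081 * sqrt(3) / 2990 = 51.84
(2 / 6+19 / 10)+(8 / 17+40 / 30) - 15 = -5591 / 510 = -10.96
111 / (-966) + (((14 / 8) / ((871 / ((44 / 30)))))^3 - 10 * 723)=-20767743188613752687 / 2872394623917000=-7230.11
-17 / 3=-5.67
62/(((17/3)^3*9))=186/4913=0.04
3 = 3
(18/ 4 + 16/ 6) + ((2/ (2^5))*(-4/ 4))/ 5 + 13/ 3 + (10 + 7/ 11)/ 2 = 14789/ 880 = 16.81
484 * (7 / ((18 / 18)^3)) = 3388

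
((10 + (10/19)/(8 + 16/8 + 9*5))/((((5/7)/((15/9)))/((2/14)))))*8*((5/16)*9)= 15690/209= 75.07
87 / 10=8.70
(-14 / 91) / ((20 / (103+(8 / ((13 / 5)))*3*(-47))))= 4301 / 1690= 2.54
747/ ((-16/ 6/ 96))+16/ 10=-134452/ 5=-26890.40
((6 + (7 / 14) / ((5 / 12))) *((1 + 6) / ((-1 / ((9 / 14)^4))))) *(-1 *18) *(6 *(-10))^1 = -3188646 / 343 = -9296.34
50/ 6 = 25/ 3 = 8.33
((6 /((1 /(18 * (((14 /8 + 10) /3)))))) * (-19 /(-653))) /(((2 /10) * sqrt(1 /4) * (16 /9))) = 361665 /5224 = 69.23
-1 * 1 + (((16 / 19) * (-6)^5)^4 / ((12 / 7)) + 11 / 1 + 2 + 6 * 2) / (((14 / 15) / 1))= 2096587495869760003321 / 1824494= 1149133675347663.52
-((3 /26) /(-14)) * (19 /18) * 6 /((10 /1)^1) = 19 /3640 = 0.01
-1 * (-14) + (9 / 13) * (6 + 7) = 23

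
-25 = -25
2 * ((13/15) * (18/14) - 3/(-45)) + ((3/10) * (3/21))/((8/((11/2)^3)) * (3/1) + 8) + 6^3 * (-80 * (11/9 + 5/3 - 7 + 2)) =83048460619/2276400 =36482.37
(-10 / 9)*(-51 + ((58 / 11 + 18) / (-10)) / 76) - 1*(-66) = 230800 / 1881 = 122.70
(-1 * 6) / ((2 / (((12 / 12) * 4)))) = -12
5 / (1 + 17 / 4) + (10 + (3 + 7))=20.95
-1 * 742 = -742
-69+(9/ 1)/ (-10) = -699/ 10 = -69.90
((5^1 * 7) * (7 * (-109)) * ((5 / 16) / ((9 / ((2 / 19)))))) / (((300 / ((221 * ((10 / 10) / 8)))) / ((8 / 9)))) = -1180361 / 147744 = -7.99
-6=-6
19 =19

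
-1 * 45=-45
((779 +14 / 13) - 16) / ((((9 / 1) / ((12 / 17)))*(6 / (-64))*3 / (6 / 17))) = -847616 / 11271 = -75.20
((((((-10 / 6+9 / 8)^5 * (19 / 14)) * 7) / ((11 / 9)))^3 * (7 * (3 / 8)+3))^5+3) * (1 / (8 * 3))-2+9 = 2069072452242172725858697734790426713321856871243816948069955377145367595477768801256709901102334062157771053821 / 290398473134776694221525319937040020881578736605488263455684339499541602613089654265688402793478012545085210624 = 7.12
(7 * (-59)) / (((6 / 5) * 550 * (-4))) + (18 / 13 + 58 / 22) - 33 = -989191 / 34320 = -28.82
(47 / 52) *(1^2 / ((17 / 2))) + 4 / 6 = 1025 / 1326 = 0.77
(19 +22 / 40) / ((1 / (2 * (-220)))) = -8602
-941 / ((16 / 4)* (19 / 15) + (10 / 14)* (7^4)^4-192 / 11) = -155265 / 3916738245700931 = -0.00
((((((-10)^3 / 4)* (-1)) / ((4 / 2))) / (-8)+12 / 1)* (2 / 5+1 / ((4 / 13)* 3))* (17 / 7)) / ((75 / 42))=-43877 / 6000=-7.31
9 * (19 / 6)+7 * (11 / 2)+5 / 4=273 / 4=68.25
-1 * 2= -2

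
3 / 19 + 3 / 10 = 87 / 190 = 0.46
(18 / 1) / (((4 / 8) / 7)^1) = 252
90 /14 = 45 /7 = 6.43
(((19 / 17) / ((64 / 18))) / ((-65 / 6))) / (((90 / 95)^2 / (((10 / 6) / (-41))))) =6859 / 5219136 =0.00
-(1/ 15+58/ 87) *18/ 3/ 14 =-11/ 35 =-0.31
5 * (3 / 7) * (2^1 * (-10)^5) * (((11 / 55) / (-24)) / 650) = 500 / 91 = 5.49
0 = 0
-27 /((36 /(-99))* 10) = 7.42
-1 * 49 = -49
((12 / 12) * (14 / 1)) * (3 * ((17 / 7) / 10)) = 10.20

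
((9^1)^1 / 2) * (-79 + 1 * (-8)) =-783 / 2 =-391.50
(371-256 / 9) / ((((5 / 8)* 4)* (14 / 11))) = 33913 / 315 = 107.66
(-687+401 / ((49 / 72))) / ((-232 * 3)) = 0.14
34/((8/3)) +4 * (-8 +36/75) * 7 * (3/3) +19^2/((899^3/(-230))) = -14372342861919/72657269900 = -197.81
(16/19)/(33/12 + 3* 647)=64/147725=0.00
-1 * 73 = -73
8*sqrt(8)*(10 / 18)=80*sqrt(2) / 9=12.57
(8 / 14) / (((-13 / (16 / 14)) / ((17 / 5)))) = -544 / 3185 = -0.17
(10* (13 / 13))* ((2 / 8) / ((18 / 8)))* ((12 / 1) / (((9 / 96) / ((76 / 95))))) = 1024 / 9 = 113.78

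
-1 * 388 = -388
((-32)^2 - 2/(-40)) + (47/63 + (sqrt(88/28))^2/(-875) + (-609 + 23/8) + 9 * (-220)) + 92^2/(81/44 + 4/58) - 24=3059044371017/1074717000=2846.37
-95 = -95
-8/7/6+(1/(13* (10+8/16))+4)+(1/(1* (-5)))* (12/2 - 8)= 5756/1365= 4.22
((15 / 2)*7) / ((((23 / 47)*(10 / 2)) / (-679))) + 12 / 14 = -4690935 / 322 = -14568.12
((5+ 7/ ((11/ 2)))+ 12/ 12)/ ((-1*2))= -40/ 11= -3.64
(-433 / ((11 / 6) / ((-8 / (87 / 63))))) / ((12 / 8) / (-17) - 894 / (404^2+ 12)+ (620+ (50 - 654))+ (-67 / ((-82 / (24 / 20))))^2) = 1817781586873200 / 22409820711773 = 81.12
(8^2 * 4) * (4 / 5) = 1024 / 5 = 204.80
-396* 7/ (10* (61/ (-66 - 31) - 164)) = 44814/ 26615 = 1.68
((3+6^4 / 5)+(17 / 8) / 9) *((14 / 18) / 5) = 661339 / 16200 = 40.82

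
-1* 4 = -4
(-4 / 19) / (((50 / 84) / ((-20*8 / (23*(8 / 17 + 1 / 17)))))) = 30464 / 6555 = 4.65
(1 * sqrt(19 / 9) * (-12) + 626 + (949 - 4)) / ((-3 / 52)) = -81692 / 3 + 208 * sqrt(19) / 3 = -26928.45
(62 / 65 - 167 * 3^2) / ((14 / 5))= -97633 / 182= -536.45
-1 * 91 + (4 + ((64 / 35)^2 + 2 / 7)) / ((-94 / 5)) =-1052538 / 11515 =-91.41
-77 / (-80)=77 / 80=0.96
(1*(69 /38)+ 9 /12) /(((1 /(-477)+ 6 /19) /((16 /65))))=5724 /2843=2.01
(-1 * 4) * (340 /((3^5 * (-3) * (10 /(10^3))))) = 136000 /729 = 186.56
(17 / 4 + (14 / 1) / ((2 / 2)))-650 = -2527 / 4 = -631.75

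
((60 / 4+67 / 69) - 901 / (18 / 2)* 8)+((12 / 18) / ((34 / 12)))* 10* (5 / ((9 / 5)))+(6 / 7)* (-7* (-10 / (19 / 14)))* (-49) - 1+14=-65338747 / 22287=-2931.70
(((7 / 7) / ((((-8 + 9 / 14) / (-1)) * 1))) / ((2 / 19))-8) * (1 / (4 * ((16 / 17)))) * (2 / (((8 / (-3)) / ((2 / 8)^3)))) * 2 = 35241 / 843776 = 0.04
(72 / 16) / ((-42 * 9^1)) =-1 / 84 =-0.01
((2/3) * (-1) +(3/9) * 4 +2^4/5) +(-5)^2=433/15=28.87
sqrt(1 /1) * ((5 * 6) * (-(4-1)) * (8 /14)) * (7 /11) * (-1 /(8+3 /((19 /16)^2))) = 3.23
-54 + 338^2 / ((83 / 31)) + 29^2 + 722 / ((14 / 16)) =25727603 / 581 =44281.59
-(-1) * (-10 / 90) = -1 / 9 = -0.11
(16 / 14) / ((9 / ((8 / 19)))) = 64 / 1197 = 0.05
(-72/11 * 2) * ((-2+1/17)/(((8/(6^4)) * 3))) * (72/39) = 559872/221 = 2533.36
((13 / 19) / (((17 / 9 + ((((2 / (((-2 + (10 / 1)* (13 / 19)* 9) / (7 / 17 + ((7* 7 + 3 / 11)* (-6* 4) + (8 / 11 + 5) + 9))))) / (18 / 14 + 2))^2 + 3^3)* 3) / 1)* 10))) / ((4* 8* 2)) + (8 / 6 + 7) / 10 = 206584174978444584239 / 247900385951820849120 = 0.83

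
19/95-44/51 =-169/255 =-0.66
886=886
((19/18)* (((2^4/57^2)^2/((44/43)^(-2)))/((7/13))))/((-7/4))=-12886016/453024116811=-0.00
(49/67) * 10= 490/67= 7.31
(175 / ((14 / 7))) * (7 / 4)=1225 / 8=153.12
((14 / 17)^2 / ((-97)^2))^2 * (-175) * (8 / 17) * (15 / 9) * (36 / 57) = -1075648000 / 2388279467323523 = -0.00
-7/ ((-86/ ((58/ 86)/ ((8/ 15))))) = 3045/ 29584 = 0.10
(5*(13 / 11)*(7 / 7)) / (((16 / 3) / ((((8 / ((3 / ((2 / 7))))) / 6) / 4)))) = 65 / 1848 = 0.04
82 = 82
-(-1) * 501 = 501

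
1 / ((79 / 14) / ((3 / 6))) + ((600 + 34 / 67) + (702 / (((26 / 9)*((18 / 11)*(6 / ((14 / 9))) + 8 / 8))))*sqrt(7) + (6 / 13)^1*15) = 18711*sqrt(7) / 563 + 41802785 / 68809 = 695.45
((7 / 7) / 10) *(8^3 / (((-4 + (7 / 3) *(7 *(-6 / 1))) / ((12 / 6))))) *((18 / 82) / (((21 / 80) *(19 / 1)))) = -4096 / 92701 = -0.04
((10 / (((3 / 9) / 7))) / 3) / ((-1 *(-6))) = 35 / 3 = 11.67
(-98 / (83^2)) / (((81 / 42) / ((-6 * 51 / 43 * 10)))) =466480 / 888681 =0.52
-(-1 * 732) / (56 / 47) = 8601 / 14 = 614.36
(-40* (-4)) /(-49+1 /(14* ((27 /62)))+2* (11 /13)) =-49140 /14479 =-3.39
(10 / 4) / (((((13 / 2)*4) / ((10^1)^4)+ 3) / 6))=75000 / 15013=5.00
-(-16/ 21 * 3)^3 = 4096/ 343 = 11.94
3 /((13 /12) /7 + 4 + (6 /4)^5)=2016 /7895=0.26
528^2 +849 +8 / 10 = 1398169 / 5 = 279633.80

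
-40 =-40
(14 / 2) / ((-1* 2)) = -3.50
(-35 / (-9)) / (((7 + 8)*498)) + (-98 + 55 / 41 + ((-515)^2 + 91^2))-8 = 150722332217 / 551286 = 273401.34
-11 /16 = -0.69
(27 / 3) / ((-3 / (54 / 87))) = -54 / 29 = -1.86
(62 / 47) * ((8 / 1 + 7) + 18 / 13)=13206 / 611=21.61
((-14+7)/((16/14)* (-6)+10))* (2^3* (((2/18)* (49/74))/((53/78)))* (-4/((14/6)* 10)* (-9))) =-321048/107855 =-2.98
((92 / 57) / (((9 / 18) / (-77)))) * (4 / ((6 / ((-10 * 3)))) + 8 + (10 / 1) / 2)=99176 / 57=1739.93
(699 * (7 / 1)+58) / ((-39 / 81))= -133677 / 13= -10282.85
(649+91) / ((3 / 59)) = 43660 / 3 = 14553.33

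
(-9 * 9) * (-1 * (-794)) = -64314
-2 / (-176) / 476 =1 / 41888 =0.00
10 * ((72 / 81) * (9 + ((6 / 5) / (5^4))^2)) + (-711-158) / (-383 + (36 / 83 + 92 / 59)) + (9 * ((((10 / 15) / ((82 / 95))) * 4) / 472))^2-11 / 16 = 27839272790799397941899 / 341180932804718750000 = 81.60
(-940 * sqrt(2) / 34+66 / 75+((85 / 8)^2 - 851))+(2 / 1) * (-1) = -1182767 / 1600 - 470 * sqrt(2) / 17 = -778.33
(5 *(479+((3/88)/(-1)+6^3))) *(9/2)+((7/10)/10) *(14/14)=68801933/4400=15636.80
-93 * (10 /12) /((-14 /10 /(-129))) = -99975 /14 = -7141.07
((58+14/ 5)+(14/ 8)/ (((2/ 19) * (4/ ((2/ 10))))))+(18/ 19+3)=199359/ 3040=65.58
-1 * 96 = -96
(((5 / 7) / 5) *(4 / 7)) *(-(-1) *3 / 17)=12 / 833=0.01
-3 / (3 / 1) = -1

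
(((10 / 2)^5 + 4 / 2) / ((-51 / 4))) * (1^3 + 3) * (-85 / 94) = 887.09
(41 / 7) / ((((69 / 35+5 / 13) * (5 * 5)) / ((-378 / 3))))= -33579 / 2680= -12.53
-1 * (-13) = 13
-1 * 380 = -380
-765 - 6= -771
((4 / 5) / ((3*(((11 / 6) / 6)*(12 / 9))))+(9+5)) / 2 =403 / 55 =7.33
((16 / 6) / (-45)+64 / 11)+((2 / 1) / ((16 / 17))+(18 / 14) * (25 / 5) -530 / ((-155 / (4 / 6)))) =42773677 / 2577960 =16.59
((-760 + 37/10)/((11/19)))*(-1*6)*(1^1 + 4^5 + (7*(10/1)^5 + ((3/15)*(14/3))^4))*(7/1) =1081759739222183/28125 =38462568505.68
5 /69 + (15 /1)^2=15530 /69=225.07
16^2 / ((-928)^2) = 1 / 3364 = 0.00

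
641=641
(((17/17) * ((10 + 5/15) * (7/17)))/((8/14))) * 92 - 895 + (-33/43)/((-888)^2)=-40342261691/192141888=-209.96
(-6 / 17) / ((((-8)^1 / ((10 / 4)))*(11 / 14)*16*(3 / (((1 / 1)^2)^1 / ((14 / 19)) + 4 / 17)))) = 1895 / 406912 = 0.00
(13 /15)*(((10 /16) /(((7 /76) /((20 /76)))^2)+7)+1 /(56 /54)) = 33293 /2940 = 11.32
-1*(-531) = 531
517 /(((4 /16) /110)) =227480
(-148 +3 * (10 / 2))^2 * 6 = 106134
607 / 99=6.13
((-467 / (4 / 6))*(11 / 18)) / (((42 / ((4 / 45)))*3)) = -5137 / 17010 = -0.30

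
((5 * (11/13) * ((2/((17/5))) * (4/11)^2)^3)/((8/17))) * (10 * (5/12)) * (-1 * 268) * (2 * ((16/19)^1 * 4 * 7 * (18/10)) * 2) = -9220915200000/11496303533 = -802.08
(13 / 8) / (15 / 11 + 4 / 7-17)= -0.11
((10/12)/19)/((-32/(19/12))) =-5/2304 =-0.00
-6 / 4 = -3 / 2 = -1.50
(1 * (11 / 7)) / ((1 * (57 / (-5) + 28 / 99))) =-5445 / 38521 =-0.14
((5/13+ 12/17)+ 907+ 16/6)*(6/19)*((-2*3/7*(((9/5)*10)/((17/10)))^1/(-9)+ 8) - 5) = 576055728/499681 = 1152.85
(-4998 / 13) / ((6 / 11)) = -9163 / 13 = -704.85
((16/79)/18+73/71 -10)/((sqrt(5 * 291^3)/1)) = -452339 * sqrt(1455)/21373907805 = -0.00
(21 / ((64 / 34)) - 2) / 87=293 / 2784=0.11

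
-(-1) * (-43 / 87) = -43 / 87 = -0.49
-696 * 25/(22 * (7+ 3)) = -870/11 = -79.09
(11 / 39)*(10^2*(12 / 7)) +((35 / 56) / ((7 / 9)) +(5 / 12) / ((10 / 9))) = 49.53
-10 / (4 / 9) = -45 / 2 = -22.50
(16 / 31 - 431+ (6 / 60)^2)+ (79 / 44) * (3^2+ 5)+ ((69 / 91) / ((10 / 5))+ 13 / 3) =-400.63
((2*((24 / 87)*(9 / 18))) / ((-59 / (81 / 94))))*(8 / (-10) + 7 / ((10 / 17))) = -0.04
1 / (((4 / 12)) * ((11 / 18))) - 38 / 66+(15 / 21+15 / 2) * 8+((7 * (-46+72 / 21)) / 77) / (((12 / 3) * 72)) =776539 / 11088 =70.03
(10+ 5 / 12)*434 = 27125 / 6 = 4520.83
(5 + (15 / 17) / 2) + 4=321 / 34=9.44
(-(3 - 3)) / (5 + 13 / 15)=0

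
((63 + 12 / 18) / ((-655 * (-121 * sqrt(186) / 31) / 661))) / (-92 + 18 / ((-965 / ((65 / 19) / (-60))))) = -462962417 * sqrt(186) / 481274545059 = -0.01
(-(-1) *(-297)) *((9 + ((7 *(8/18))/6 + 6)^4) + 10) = -10665709505/19683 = -541874.18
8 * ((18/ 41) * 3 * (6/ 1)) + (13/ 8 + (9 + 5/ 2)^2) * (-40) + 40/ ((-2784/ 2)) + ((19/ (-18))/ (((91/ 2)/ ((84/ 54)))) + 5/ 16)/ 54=-5724370396571/ 1081742688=-5291.80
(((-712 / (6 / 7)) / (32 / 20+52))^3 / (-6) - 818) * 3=-9630363833 / 16241202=-592.96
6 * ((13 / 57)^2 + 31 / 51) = 72892 / 18411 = 3.96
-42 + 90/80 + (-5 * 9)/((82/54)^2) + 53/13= -9844907/174824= -56.31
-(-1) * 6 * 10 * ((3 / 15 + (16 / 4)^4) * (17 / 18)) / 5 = 14518 / 5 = 2903.60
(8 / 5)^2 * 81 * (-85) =-88128 / 5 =-17625.60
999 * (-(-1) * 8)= 7992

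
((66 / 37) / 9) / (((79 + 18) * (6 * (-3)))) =-0.00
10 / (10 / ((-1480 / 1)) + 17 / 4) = 2.36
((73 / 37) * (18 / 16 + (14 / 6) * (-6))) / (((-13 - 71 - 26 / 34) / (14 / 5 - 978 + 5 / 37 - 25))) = -5912197219 / 19727290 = -299.70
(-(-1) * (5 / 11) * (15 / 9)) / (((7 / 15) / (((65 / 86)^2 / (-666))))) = -528125 / 379281672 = -0.00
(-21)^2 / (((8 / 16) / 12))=10584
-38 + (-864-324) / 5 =-1378 / 5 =-275.60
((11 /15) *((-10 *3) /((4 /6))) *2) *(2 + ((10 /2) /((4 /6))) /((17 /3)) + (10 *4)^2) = -1798929 /17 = -105819.35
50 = 50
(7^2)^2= 2401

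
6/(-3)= -2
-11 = -11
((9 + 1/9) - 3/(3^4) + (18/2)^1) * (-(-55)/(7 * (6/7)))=13420/81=165.68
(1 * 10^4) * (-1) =-10000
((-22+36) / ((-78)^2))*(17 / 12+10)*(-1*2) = -959 / 18252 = -0.05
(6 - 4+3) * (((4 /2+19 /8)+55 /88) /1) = 25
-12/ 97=-0.12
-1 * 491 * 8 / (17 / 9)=-35352 / 17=-2079.53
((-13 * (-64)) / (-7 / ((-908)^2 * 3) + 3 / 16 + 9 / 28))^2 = 51876258395426390016 / 19410236547025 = 2672623.71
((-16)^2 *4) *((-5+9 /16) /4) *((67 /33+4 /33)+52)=-2030032 /33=-61516.12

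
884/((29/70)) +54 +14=63852/29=2201.79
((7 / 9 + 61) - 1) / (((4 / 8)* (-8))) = -547 / 36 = -15.19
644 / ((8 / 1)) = 161 / 2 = 80.50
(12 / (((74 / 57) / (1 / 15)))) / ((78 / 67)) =1273 / 2405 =0.53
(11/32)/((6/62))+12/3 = 7.55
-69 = -69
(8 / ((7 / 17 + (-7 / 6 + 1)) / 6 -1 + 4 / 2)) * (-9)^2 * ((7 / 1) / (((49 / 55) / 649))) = 3174653.58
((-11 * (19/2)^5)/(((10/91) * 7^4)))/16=-354082157/1756160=-201.62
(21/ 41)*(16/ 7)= 48/ 41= 1.17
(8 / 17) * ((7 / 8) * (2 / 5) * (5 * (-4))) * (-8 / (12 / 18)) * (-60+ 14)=-30912 / 17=-1818.35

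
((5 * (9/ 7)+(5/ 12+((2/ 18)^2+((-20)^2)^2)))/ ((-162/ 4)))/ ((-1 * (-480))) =-362895553/ 44089920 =-8.23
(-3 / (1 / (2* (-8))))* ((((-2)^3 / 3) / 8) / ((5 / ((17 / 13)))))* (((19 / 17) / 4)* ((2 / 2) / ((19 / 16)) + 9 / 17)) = -1772 / 1105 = -1.60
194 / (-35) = -5.54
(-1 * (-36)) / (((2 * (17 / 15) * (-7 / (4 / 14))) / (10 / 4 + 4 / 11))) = -2430 / 1309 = -1.86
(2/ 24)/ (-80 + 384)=1/ 3648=0.00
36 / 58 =18 / 29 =0.62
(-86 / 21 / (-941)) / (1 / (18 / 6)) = 86 / 6587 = 0.01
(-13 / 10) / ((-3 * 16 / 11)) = 143 / 480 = 0.30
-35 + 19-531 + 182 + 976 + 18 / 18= 612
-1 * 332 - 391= -723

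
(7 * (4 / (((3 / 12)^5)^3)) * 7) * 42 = 8839042695168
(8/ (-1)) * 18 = -144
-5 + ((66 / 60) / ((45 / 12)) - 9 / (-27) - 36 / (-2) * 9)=11822 / 75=157.63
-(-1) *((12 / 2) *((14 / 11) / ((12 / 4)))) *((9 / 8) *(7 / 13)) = 1.54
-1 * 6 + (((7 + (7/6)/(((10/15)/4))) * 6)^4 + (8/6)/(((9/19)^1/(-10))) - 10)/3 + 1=1344251237/81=16595694.28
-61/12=-5.08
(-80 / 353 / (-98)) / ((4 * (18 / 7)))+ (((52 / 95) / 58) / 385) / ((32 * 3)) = 1733681 / 7702318800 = 0.00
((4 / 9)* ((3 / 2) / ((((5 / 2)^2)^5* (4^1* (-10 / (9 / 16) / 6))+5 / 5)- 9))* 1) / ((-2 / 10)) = 0.00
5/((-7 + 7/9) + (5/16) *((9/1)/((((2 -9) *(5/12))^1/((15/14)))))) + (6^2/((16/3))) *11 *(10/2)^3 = 950218065/102388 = 9280.56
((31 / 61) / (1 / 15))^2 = 216225 / 3721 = 58.11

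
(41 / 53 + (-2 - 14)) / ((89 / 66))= -53262 / 4717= -11.29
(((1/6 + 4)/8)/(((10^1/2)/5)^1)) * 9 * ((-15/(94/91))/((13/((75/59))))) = -590625/88736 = -6.66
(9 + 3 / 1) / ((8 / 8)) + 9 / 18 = 25 / 2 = 12.50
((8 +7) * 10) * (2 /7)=300 /7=42.86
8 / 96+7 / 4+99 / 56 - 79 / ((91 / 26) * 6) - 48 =-2697 / 56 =-48.16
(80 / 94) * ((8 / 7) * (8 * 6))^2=5898240 / 2303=2561.11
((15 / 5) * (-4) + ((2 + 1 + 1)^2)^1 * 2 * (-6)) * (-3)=612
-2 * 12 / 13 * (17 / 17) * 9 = -216 / 13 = -16.62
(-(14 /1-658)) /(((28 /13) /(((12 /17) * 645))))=2314260 /17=136132.94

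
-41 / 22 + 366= 8011 / 22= 364.14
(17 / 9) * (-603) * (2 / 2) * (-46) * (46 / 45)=2410124 / 45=53558.31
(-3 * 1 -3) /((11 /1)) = -6 /11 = -0.55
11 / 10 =1.10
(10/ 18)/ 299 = 5/ 2691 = 0.00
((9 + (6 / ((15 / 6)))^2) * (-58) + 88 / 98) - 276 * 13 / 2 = -3245248 / 1225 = -2649.18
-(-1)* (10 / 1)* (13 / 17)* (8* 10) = 10400 / 17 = 611.76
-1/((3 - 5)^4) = -1/16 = -0.06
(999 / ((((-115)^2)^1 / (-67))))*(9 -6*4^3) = 1003995 / 529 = 1897.91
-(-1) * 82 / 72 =41 / 36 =1.14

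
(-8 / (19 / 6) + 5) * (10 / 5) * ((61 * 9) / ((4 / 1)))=25803 / 38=679.03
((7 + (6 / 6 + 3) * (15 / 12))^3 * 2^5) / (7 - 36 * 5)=-55296 / 173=-319.63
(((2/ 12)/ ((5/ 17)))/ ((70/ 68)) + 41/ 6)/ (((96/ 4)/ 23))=178319/ 25200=7.08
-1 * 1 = -1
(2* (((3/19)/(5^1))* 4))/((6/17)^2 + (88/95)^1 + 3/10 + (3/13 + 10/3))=541008/10525393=0.05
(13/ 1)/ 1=13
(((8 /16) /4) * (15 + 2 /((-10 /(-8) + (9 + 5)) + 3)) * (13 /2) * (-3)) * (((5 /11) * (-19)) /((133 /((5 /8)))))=1075425 /719488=1.49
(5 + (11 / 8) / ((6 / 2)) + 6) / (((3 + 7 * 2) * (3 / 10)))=1375 / 612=2.25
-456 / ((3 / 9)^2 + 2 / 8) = -16416 / 13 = -1262.77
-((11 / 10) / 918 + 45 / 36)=-5743 / 4590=-1.25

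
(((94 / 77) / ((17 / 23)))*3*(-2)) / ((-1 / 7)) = 69.37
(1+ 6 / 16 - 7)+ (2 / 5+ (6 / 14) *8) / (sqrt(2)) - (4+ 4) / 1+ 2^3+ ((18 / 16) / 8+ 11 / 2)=1 / 64+ 67 *sqrt(2) / 35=2.72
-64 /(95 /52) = -3328 /95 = -35.03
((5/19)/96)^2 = 25/3326976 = 0.00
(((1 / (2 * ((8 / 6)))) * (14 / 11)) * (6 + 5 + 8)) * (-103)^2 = 4232991 / 44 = 96204.34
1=1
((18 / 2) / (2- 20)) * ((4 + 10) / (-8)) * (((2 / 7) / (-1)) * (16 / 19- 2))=11 / 38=0.29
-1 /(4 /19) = -4.75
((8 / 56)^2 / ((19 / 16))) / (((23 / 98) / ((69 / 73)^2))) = 0.07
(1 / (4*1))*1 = 1 / 4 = 0.25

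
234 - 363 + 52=-77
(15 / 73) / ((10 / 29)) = 87 / 146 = 0.60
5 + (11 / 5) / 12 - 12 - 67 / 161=-69869 / 9660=-7.23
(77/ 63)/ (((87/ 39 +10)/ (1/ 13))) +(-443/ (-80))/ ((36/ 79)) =5568043/ 457920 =12.16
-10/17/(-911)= 10/15487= 0.00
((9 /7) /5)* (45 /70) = 81 /490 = 0.17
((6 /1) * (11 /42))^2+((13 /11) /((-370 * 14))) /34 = 33487869 /13561240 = 2.47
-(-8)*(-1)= -8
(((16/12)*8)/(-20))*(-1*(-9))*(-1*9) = 216/5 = 43.20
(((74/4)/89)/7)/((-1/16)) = -296/623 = -0.48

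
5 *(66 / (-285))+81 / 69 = 7 / 437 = 0.02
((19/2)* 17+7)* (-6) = -1011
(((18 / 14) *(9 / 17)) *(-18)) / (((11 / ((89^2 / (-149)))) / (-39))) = -450403902 / 195041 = -2309.28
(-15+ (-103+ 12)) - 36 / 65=-6926 / 65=-106.55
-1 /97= -0.01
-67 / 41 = -1.63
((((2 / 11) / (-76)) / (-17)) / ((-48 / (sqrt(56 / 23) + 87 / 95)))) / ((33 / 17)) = -sqrt(322) / 7614288 - 29 / 20966880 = -0.00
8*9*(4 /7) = 288 /7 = 41.14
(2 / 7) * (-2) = -4 / 7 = -0.57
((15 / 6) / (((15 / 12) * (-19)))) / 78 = -1 / 741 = -0.00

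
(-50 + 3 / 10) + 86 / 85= -8277 / 170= -48.69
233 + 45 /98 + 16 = 24447 /98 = 249.46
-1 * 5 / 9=-5 / 9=-0.56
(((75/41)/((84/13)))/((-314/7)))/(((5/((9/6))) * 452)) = -195/46552384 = -0.00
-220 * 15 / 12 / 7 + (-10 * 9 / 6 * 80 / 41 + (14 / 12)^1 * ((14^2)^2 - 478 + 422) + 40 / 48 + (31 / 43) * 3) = 3308951021 / 74046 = 44687.78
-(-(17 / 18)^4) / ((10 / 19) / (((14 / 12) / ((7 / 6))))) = 1586899 / 1049760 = 1.51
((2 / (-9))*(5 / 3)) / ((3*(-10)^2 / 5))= -1 / 162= -0.01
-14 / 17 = -0.82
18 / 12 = 3 / 2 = 1.50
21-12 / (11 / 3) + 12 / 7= 1497 / 77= 19.44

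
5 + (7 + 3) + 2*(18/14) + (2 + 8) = 193/7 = 27.57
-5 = -5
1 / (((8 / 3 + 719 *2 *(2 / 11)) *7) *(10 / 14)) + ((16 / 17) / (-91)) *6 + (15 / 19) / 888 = -5726203549 / 94790073560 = -0.06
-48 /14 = -3.43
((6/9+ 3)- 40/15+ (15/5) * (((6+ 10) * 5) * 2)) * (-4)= -1924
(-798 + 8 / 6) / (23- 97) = 1195 / 111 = 10.77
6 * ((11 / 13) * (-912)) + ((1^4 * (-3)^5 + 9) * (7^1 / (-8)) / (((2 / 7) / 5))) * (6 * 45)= 50066307 / 52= 962813.60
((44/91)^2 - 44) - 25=-68.77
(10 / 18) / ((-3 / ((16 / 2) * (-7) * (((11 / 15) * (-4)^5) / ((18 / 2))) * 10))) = -6307840 / 729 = -8652.73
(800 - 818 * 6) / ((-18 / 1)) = 2054 / 9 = 228.22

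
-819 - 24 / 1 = -843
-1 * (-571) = 571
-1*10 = -10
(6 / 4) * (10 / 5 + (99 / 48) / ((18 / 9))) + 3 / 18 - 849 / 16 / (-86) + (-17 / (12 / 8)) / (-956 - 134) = 8010563 / 1499840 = 5.34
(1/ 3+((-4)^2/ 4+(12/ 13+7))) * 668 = 319304/ 39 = 8187.28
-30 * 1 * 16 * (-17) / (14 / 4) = 16320 / 7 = 2331.43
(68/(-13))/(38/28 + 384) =-952/70135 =-0.01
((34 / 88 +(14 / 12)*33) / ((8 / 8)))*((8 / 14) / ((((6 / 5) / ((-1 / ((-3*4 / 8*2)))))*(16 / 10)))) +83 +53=1550743 / 11088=139.86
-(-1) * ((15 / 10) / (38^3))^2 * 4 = 0.00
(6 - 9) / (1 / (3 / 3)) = -3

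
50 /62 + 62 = 1947 /31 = 62.81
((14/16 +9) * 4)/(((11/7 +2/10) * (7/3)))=1185/124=9.56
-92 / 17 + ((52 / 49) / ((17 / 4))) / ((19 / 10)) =-4916 / 931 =-5.28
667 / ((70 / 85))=11339 / 14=809.93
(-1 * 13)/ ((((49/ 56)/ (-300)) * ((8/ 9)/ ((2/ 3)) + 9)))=93600/ 217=431.34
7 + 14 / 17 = 133 / 17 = 7.82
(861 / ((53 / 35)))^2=908118225 / 2809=323288.79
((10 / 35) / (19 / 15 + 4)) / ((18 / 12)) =0.04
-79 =-79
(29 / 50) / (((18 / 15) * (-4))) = -29 / 240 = -0.12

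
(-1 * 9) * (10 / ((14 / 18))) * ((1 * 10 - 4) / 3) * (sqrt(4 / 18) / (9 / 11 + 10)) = -5940 * sqrt(2) / 833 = -10.08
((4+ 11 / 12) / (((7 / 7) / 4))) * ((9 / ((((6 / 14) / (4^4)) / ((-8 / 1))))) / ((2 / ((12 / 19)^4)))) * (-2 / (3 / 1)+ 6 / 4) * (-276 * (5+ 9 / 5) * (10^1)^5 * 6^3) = 296254865984716800000 / 130321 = 2273270355389513.59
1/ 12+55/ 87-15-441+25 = -49913/ 116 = -430.28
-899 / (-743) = 899 / 743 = 1.21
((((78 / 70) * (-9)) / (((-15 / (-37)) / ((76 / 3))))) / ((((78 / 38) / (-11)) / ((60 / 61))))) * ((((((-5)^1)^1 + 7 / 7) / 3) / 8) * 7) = -1175416 / 305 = -3853.82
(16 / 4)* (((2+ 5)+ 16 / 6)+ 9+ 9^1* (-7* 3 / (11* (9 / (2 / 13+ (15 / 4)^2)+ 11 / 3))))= 10552132 / 179817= 58.68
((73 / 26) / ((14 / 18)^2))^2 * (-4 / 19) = -34963569 / 7709611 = -4.54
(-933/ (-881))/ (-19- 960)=-933/ 862499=-0.00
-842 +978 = 136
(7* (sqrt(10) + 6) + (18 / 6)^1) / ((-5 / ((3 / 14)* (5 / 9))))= -15 / 14- sqrt(10) / 6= -1.60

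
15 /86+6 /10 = 333 /430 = 0.77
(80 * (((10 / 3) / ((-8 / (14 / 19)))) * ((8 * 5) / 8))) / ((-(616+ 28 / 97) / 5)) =24250 / 24339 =1.00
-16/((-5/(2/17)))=32/85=0.38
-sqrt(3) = -1.73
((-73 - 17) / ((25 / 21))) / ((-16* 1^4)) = 189 / 40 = 4.72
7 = 7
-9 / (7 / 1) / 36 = -1 / 28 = -0.04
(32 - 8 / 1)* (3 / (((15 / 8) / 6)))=1152 / 5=230.40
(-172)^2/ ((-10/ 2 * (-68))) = 7396/ 85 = 87.01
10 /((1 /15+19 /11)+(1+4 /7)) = 11550 /3887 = 2.97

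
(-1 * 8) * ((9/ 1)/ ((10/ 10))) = -72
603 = 603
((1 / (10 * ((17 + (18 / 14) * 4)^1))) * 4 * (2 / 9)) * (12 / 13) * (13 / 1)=112 / 2325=0.05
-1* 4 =-4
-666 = -666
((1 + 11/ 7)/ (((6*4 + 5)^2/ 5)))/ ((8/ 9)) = 405/ 23548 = 0.02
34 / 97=0.35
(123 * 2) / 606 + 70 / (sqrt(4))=3576 / 101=35.41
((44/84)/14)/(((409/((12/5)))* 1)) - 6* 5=-3006128/100205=-30.00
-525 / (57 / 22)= -3850 / 19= -202.63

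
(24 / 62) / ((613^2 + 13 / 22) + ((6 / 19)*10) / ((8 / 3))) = 627 / 608654713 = 0.00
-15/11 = -1.36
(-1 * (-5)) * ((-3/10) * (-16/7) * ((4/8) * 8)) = 96/7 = 13.71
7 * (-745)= -5215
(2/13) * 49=98/13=7.54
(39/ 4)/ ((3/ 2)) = 13/ 2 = 6.50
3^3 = 27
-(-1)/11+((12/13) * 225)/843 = 13553/40183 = 0.34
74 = 74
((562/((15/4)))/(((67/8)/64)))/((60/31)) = 8920064/15075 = 591.71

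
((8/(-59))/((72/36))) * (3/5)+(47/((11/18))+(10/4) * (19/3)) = 1804903/19470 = 92.70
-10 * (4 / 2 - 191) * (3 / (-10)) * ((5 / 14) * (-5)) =2025 / 2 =1012.50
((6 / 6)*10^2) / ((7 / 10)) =1000 / 7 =142.86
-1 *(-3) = 3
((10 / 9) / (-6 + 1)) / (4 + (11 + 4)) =-2 / 171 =-0.01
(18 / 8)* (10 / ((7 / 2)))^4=360000 / 2401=149.94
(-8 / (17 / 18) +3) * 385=-35805 / 17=-2106.18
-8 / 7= -1.14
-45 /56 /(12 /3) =-45 /224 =-0.20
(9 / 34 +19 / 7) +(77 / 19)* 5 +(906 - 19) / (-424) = 20275905 / 958664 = 21.15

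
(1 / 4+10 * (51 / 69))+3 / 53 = 7.70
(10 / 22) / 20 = 1 / 44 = 0.02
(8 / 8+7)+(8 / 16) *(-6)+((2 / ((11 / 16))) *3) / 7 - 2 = 327 / 77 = 4.25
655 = 655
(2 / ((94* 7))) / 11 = 1 / 3619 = 0.00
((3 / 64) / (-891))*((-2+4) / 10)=-1 / 95040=-0.00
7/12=0.58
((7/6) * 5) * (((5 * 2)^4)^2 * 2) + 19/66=25666666673/22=1166666666.95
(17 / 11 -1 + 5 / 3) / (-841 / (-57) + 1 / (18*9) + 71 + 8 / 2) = 74898 / 3039113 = 0.02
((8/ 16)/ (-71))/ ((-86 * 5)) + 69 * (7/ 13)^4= 10115777701/ 1743934660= 5.80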